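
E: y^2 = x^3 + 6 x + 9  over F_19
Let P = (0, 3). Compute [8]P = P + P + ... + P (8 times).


k = 8 = 1000_2 (binary, LSB first: 0001)
Double-and-add from P = (0, 3):
  bit 0 = 0: acc unchanged = O
  bit 1 = 0: acc unchanged = O
  bit 2 = 0: acc unchanged = O
  bit 3 = 1: acc = O + (12, 17) = (12, 17)

8P = (12, 17)


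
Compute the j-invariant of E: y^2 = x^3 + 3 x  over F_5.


Delta = -16(4 a^3 + 27 b^2) mod 5 = 2
-1728 * (4 a)^3 = -1728 * (4*3)^3 mod 5 = 1
j = 1 * 2^(-1) mod 5 = 3

j = 3 (mod 5)


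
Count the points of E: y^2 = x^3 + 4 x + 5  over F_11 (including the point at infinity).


For each x in F_11, count y with y^2 = x^3 + 4 x + 5 mod 11:
  x = 0: RHS = 5, y in [4, 7]  -> 2 point(s)
  x = 3: RHS = 0, y in [0]  -> 1 point(s)
  x = 6: RHS = 3, y in [5, 6]  -> 2 point(s)
  x = 9: RHS = 0, y in [0]  -> 1 point(s)
  x = 10: RHS = 0, y in [0]  -> 1 point(s)
Affine points: 7. Add the point at infinity: total = 8.

#E(F_11) = 8


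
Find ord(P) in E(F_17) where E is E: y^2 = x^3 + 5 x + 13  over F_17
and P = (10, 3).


Compute successive multiples of P until we hit O:
  1P = (10, 3)
  2P = (6, 2)
  3P = (0, 8)
  4P = (3, 2)
  5P = (12, 4)
  6P = (8, 15)
  7P = (1, 11)
  8P = (7, 0)
  ... (continuing to 16P)
  16P = O

ord(P) = 16


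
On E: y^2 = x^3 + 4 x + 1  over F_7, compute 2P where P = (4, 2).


Doubling: s = (3 x1^2 + a) / (2 y1)
s = (3*4^2 + 4) / (2*2) mod 7 = 6
x3 = s^2 - 2 x1 mod 7 = 6^2 - 2*4 = 0
y3 = s (x1 - x3) - y1 mod 7 = 6 * (4 - 0) - 2 = 1

2P = (0, 1)


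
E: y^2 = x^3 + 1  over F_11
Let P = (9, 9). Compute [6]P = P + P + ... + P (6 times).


k = 6 = 110_2 (binary, LSB first: 011)
Double-and-add from P = (9, 9):
  bit 0 = 0: acc unchanged = O
  bit 1 = 1: acc = O + (2, 3) = (2, 3)
  bit 2 = 1: acc = (2, 3) + (0, 1) = (10, 0)

6P = (10, 0)


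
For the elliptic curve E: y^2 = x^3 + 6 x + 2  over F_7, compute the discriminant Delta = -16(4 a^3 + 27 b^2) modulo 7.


4 a^3 + 27 b^2 = 4*6^3 + 27*2^2 = 864 + 108 = 972
Delta = -16 * (972) = -15552
Delta mod 7 = 2

Delta = 2 (mod 7)


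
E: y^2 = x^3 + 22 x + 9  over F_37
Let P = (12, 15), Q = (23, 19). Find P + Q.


P != Q, so use the chord formula.
s = (y2 - y1) / (x2 - x1) = (4) / (11) mod 37 = 34
x3 = s^2 - x1 - x2 mod 37 = 34^2 - 12 - 23 = 11
y3 = s (x1 - x3) - y1 mod 37 = 34 * (12 - 11) - 15 = 19

P + Q = (11, 19)


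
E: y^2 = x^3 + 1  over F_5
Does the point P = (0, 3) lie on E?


Check whether y^2 = x^3 + 0 x + 1 (mod 5) for (x, y) = (0, 3).
LHS: y^2 = 3^2 mod 5 = 4
RHS: x^3 + 0 x + 1 = 0^3 + 0*0 + 1 mod 5 = 1
LHS != RHS

No, not on the curve


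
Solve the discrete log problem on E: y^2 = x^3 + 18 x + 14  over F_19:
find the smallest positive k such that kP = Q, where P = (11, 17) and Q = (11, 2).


Enumerate multiples of P until we hit Q = (11, 2):
  1P = (11, 17)
  2P = (3, 0)
  3P = (11, 2)
Match found at i = 3.

k = 3


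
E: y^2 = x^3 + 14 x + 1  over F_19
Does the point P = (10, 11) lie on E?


Check whether y^2 = x^3 + 14 x + 1 (mod 19) for (x, y) = (10, 11).
LHS: y^2 = 11^2 mod 19 = 7
RHS: x^3 + 14 x + 1 = 10^3 + 14*10 + 1 mod 19 = 1
LHS != RHS

No, not on the curve


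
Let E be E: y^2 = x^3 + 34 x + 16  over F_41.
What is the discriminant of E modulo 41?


4 a^3 + 27 b^2 = 4*34^3 + 27*16^2 = 157216 + 6912 = 164128
Delta = -16 * (164128) = -2626048
Delta mod 41 = 2

Delta = 2 (mod 41)


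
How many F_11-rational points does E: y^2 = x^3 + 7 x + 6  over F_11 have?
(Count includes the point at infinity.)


For each x in F_11, count y with y^2 = x^3 + 7 x + 6 mod 11:
  x = 1: RHS = 3, y in [5, 6]  -> 2 point(s)
  x = 5: RHS = 1, y in [1, 10]  -> 2 point(s)
  x = 6: RHS = 0, y in [0]  -> 1 point(s)
  x = 10: RHS = 9, y in [3, 8]  -> 2 point(s)
Affine points: 7. Add the point at infinity: total = 8.

#E(F_11) = 8


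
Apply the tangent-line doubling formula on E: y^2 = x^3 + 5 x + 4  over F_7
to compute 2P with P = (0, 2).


Doubling: s = (3 x1^2 + a) / (2 y1)
s = (3*0^2 + 5) / (2*2) mod 7 = 3
x3 = s^2 - 2 x1 mod 7 = 3^2 - 2*0 = 2
y3 = s (x1 - x3) - y1 mod 7 = 3 * (0 - 2) - 2 = 6

2P = (2, 6)


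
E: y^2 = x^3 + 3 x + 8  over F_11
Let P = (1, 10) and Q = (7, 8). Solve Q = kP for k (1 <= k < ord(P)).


Enumerate multiples of P until we hit Q = (7, 8):
  1P = (1, 10)
  2P = (7, 8)
Match found at i = 2.

k = 2


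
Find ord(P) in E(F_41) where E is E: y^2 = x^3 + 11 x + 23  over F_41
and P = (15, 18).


Compute successive multiples of P until we hit O:
  1P = (15, 18)
  2P = (6, 10)
  3P = (38, 39)
  4P = (11, 32)
  5P = (17, 30)
  6P = (4, 7)
  7P = (23, 15)
  8P = (23, 26)
  ... (continuing to 15P)
  15P = O

ord(P) = 15


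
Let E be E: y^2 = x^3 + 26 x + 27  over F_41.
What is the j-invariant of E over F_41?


Delta = -16(4 a^3 + 27 b^2) mod 41 = 5
-1728 * (4 a)^3 = -1728 * (4*26)^3 mod 41 = 31
j = 31 * 5^(-1) mod 41 = 39

j = 39 (mod 41)


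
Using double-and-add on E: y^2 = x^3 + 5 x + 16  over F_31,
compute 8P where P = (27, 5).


k = 8 = 1000_2 (binary, LSB first: 0001)
Double-and-add from P = (27, 5):
  bit 0 = 0: acc unchanged = O
  bit 1 = 0: acc unchanged = O
  bit 2 = 0: acc unchanged = O
  bit 3 = 1: acc = O + (6, 13) = (6, 13)

8P = (6, 13)


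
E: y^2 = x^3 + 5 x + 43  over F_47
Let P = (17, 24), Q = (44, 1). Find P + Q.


P != Q, so use the chord formula.
s = (y2 - y1) / (x2 - x1) = (24) / (27) mod 47 = 27
x3 = s^2 - x1 - x2 mod 47 = 27^2 - 17 - 44 = 10
y3 = s (x1 - x3) - y1 mod 47 = 27 * (17 - 10) - 24 = 24

P + Q = (10, 24)


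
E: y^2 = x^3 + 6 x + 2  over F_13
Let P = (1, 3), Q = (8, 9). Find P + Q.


P != Q, so use the chord formula.
s = (y2 - y1) / (x2 - x1) = (6) / (7) mod 13 = 12
x3 = s^2 - x1 - x2 mod 13 = 12^2 - 1 - 8 = 5
y3 = s (x1 - x3) - y1 mod 13 = 12 * (1 - 5) - 3 = 1

P + Q = (5, 1)


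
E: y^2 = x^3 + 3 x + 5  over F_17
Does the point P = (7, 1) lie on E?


Check whether y^2 = x^3 + 3 x + 5 (mod 17) for (x, y) = (7, 1).
LHS: y^2 = 1^2 mod 17 = 1
RHS: x^3 + 3 x + 5 = 7^3 + 3*7 + 5 mod 17 = 12
LHS != RHS

No, not on the curve


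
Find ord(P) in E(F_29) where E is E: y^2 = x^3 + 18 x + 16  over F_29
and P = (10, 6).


Compute successive multiples of P until we hit O:
  1P = (10, 6)
  2P = (8, 18)
  3P = (18, 13)
  4P = (14, 5)
  5P = (25, 5)
  6P = (27, 28)
  7P = (1, 21)
  8P = (24, 27)
  ... (continuing to 31P)
  31P = O

ord(P) = 31


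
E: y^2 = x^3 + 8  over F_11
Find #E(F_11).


For each x in F_11, count y with y^2 = x^3 + 0 x + 8 mod 11:
  x = 1: RHS = 9, y in [3, 8]  -> 2 point(s)
  x = 2: RHS = 5, y in [4, 7]  -> 2 point(s)
  x = 5: RHS = 1, y in [1, 10]  -> 2 point(s)
  x = 6: RHS = 4, y in [2, 9]  -> 2 point(s)
  x = 8: RHS = 3, y in [5, 6]  -> 2 point(s)
  x = 9: RHS = 0, y in [0]  -> 1 point(s)
Affine points: 11. Add the point at infinity: total = 12.

#E(F_11) = 12


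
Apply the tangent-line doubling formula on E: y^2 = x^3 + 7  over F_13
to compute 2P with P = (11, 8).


Doubling: s = (3 x1^2 + a) / (2 y1)
s = (3*11^2 + 0) / (2*8) mod 13 = 4
x3 = s^2 - 2 x1 mod 13 = 4^2 - 2*11 = 7
y3 = s (x1 - x3) - y1 mod 13 = 4 * (11 - 7) - 8 = 8

2P = (7, 8)


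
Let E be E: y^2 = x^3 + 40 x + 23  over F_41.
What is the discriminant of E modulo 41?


4 a^3 + 27 b^2 = 4*40^3 + 27*23^2 = 256000 + 14283 = 270283
Delta = -16 * (270283) = -4324528
Delta mod 41 = 29

Delta = 29 (mod 41)


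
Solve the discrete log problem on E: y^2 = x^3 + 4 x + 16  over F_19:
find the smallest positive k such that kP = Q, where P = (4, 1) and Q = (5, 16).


Enumerate multiples of P until we hit Q = (5, 16):
  1P = (4, 1)
  2P = (3, 6)
  3P = (18, 12)
  4P = (14, 2)
  5P = (5, 16)
Match found at i = 5.

k = 5


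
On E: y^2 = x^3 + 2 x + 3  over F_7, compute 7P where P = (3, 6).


k = 7 = 111_2 (binary, LSB first: 111)
Double-and-add from P = (3, 6):
  bit 0 = 1: acc = O + (3, 6) = (3, 6)
  bit 1 = 1: acc = (3, 6) + (3, 1) = O
  bit 2 = 1: acc = O + (3, 6) = (3, 6)

7P = (3, 6)


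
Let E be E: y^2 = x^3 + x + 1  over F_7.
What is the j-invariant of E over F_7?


Delta = -16(4 a^3 + 27 b^2) mod 7 = 1
-1728 * (4 a)^3 = -1728 * (4*1)^3 mod 7 = 1
j = 1 * 1^(-1) mod 7 = 1

j = 1 (mod 7)


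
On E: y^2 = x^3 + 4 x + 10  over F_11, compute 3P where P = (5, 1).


k = 3 = 11_2 (binary, LSB first: 11)
Double-and-add from P = (5, 1):
  bit 0 = 1: acc = O + (5, 1) = (5, 1)
  bit 1 = 1: acc = (5, 1) + (2, 2) = (9, 4)

3P = (9, 4)


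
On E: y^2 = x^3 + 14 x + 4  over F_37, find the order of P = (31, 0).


Compute successive multiples of P until we hit O:
  1P = (31, 0)
  2P = O

ord(P) = 2


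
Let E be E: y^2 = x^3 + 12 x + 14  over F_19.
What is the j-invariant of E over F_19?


Delta = -16(4 a^3 + 27 b^2) mod 19 = 18
-1728 * (4 a)^3 = -1728 * (4*12)^3 mod 19 = 12
j = 12 * 18^(-1) mod 19 = 7

j = 7 (mod 19)


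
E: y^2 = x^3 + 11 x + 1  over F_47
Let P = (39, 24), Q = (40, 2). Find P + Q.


P != Q, so use the chord formula.
s = (y2 - y1) / (x2 - x1) = (25) / (1) mod 47 = 25
x3 = s^2 - x1 - x2 mod 47 = 25^2 - 39 - 40 = 29
y3 = s (x1 - x3) - y1 mod 47 = 25 * (39 - 29) - 24 = 38

P + Q = (29, 38)


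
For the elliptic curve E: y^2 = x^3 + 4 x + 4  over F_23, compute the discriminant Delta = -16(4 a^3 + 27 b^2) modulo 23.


4 a^3 + 27 b^2 = 4*4^3 + 27*4^2 = 256 + 432 = 688
Delta = -16 * (688) = -11008
Delta mod 23 = 9

Delta = 9 (mod 23)


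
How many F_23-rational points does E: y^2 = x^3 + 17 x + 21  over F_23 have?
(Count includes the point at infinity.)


For each x in F_23, count y with y^2 = x^3 + 17 x + 21 mod 23:
  x = 1: RHS = 16, y in [4, 19]  -> 2 point(s)
  x = 5: RHS = 1, y in [1, 22]  -> 2 point(s)
  x = 7: RHS = 0, y in [0]  -> 1 point(s)
  x = 8: RHS = 2, y in [5, 18]  -> 2 point(s)
  x = 9: RHS = 6, y in [11, 12]  -> 2 point(s)
  x = 10: RHS = 18, y in [8, 15]  -> 2 point(s)
  x = 13: RHS = 1, y in [1, 22]  -> 2 point(s)
  x = 14: RHS = 13, y in [6, 17]  -> 2 point(s)
  x = 17: RHS = 2, y in [5, 18]  -> 2 point(s)
  x = 18: RHS = 18, y in [8, 15]  -> 2 point(s)
  x = 19: RHS = 4, y in [2, 21]  -> 2 point(s)
  x = 20: RHS = 12, y in [9, 14]  -> 2 point(s)
  x = 21: RHS = 2, y in [5, 18]  -> 2 point(s)
  x = 22: RHS = 3, y in [7, 16]  -> 2 point(s)
Affine points: 27. Add the point at infinity: total = 28.

#E(F_23) = 28


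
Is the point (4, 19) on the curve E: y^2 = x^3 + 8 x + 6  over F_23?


Check whether y^2 = x^3 + 8 x + 6 (mod 23) for (x, y) = (4, 19).
LHS: y^2 = 19^2 mod 23 = 16
RHS: x^3 + 8 x + 6 = 4^3 + 8*4 + 6 mod 23 = 10
LHS != RHS

No, not on the curve


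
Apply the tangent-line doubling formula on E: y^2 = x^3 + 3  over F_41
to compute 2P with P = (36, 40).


Doubling: s = (3 x1^2 + a) / (2 y1)
s = (3*36^2 + 0) / (2*40) mod 41 = 24
x3 = s^2 - 2 x1 mod 41 = 24^2 - 2*36 = 12
y3 = s (x1 - x3) - y1 mod 41 = 24 * (36 - 12) - 40 = 3

2P = (12, 3)


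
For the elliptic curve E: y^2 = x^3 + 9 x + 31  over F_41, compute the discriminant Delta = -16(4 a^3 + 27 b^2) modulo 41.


4 a^3 + 27 b^2 = 4*9^3 + 27*31^2 = 2916 + 25947 = 28863
Delta = -16 * (28863) = -461808
Delta mod 41 = 16

Delta = 16 (mod 41)


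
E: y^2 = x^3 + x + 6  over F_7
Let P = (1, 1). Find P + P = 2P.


Doubling: s = (3 x1^2 + a) / (2 y1)
s = (3*1^2 + 1) / (2*1) mod 7 = 2
x3 = s^2 - 2 x1 mod 7 = 2^2 - 2*1 = 2
y3 = s (x1 - x3) - y1 mod 7 = 2 * (1 - 2) - 1 = 4

2P = (2, 4)


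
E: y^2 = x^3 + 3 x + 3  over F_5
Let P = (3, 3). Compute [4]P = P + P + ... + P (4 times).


k = 4 = 100_2 (binary, LSB first: 001)
Double-and-add from P = (3, 3):
  bit 0 = 0: acc unchanged = O
  bit 1 = 0: acc unchanged = O
  bit 2 = 1: acc = O + (3, 2) = (3, 2)

4P = (3, 2)


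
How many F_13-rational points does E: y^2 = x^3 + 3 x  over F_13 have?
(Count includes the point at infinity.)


For each x in F_13, count y with y^2 = x^3 + 3 x + 0 mod 13:
  x = 0: RHS = 0, y in [0]  -> 1 point(s)
  x = 1: RHS = 4, y in [2, 11]  -> 2 point(s)
  x = 2: RHS = 1, y in [1, 12]  -> 2 point(s)
  x = 3: RHS = 10, y in [6, 7]  -> 2 point(s)
  x = 5: RHS = 10, y in [6, 7]  -> 2 point(s)
  x = 6: RHS = 0, y in [0]  -> 1 point(s)
  x = 7: RHS = 0, y in [0]  -> 1 point(s)
  x = 8: RHS = 3, y in [4, 9]  -> 2 point(s)
  x = 10: RHS = 3, y in [4, 9]  -> 2 point(s)
  x = 11: RHS = 12, y in [5, 8]  -> 2 point(s)
  x = 12: RHS = 9, y in [3, 10]  -> 2 point(s)
Affine points: 19. Add the point at infinity: total = 20.

#E(F_13) = 20


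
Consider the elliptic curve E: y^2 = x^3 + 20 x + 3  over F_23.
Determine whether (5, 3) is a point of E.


Check whether y^2 = x^3 + 20 x + 3 (mod 23) for (x, y) = (5, 3).
LHS: y^2 = 3^2 mod 23 = 9
RHS: x^3 + 20 x + 3 = 5^3 + 20*5 + 3 mod 23 = 21
LHS != RHS

No, not on the curve


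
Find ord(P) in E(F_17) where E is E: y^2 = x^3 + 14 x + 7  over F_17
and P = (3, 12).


Compute successive multiples of P until we hit O:
  1P = (3, 12)
  2P = (12, 13)
  3P = (6, 16)
  4P = (6, 1)
  5P = (12, 4)
  6P = (3, 5)
  7P = O

ord(P) = 7


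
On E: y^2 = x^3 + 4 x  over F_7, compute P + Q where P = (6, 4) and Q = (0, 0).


P != Q, so use the chord formula.
s = (y2 - y1) / (x2 - x1) = (3) / (1) mod 7 = 3
x3 = s^2 - x1 - x2 mod 7 = 3^2 - 6 - 0 = 3
y3 = s (x1 - x3) - y1 mod 7 = 3 * (6 - 3) - 4 = 5

P + Q = (3, 5)


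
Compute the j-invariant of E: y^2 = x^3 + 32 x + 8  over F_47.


Delta = -16(4 a^3 + 27 b^2) mod 47 = 23
-1728 * (4 a)^3 = -1728 * (4*32)^3 mod 47 = 38
j = 38 * 23^(-1) mod 47 = 18

j = 18 (mod 47)


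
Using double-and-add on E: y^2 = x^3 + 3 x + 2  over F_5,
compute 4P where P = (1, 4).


k = 4 = 100_2 (binary, LSB first: 001)
Double-and-add from P = (1, 4):
  bit 0 = 0: acc unchanged = O
  bit 1 = 0: acc unchanged = O
  bit 2 = 1: acc = O + (1, 1) = (1, 1)

4P = (1, 1)


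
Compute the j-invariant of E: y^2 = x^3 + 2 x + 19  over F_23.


Delta = -16(4 a^3 + 27 b^2) mod 23 = 5
-1728 * (4 a)^3 = -1728 * (4*2)^3 mod 23 = 5
j = 5 * 5^(-1) mod 23 = 1

j = 1 (mod 23)


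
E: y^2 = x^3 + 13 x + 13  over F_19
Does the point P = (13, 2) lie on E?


Check whether y^2 = x^3 + 13 x + 13 (mod 19) for (x, y) = (13, 2).
LHS: y^2 = 2^2 mod 19 = 4
RHS: x^3 + 13 x + 13 = 13^3 + 13*13 + 13 mod 19 = 4
LHS = RHS

Yes, on the curve


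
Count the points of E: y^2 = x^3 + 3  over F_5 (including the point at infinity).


For each x in F_5, count y with y^2 = x^3 + 0 x + 3 mod 5:
  x = 1: RHS = 4, y in [2, 3]  -> 2 point(s)
  x = 2: RHS = 1, y in [1, 4]  -> 2 point(s)
  x = 3: RHS = 0, y in [0]  -> 1 point(s)
Affine points: 5. Add the point at infinity: total = 6.

#E(F_5) = 6


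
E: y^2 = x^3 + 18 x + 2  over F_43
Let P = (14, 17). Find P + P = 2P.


Doubling: s = (3 x1^2 + a) / (2 y1)
s = (3*14^2 + 18) / (2*17) mod 43 = 33
x3 = s^2 - 2 x1 mod 43 = 33^2 - 2*14 = 29
y3 = s (x1 - x3) - y1 mod 43 = 33 * (14 - 29) - 17 = 4

2P = (29, 4)


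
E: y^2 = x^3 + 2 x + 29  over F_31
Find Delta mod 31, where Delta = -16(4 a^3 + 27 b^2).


4 a^3 + 27 b^2 = 4*2^3 + 27*29^2 = 32 + 22707 = 22739
Delta = -16 * (22739) = -363824
Delta mod 31 = 23

Delta = 23 (mod 31)


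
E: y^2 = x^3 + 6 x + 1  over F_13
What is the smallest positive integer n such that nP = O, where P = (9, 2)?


Compute successive multiples of P until we hit O:
  1P = (9, 2)
  2P = (5, 0)
  3P = (9, 11)
  4P = O

ord(P) = 4


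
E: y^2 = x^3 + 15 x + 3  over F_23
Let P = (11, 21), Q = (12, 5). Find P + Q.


P != Q, so use the chord formula.
s = (y2 - y1) / (x2 - x1) = (7) / (1) mod 23 = 7
x3 = s^2 - x1 - x2 mod 23 = 7^2 - 11 - 12 = 3
y3 = s (x1 - x3) - y1 mod 23 = 7 * (11 - 3) - 21 = 12

P + Q = (3, 12)


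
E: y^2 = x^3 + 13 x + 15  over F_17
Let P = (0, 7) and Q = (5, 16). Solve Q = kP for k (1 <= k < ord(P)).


Enumerate multiples of P until we hit Q = (5, 16):
  1P = (0, 7)
  2P = (15, 7)
  3P = (2, 10)
  4P = (13, 16)
  5P = (8, 11)
  6P = (5, 16)
Match found at i = 6.

k = 6


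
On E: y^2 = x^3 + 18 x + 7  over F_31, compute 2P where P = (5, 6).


Doubling: s = (3 x1^2 + a) / (2 y1)
s = (3*5^2 + 18) / (2*6) mod 31 = 0
x3 = s^2 - 2 x1 mod 31 = 0^2 - 2*5 = 21
y3 = s (x1 - x3) - y1 mod 31 = 0 * (5 - 21) - 6 = 25

2P = (21, 25)


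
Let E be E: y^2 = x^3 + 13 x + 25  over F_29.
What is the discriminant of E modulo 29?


4 a^3 + 27 b^2 = 4*13^3 + 27*25^2 = 8788 + 16875 = 25663
Delta = -16 * (25663) = -410608
Delta mod 29 = 3

Delta = 3 (mod 29)


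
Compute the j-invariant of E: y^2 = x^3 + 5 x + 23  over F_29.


Delta = -16(4 a^3 + 27 b^2) mod 29 = 25
-1728 * (4 a)^3 = -1728 * (4*5)^3 mod 29 = 10
j = 10 * 25^(-1) mod 29 = 12

j = 12 (mod 29)


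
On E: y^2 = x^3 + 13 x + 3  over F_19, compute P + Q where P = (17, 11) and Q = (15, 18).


P != Q, so use the chord formula.
s = (y2 - y1) / (x2 - x1) = (7) / (17) mod 19 = 6
x3 = s^2 - x1 - x2 mod 19 = 6^2 - 17 - 15 = 4
y3 = s (x1 - x3) - y1 mod 19 = 6 * (17 - 4) - 11 = 10

P + Q = (4, 10)


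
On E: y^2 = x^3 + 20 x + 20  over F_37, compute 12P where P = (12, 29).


k = 12 = 1100_2 (binary, LSB first: 0011)
Double-and-add from P = (12, 29):
  bit 0 = 0: acc unchanged = O
  bit 1 = 0: acc unchanged = O
  bit 2 = 1: acc = O + (18, 25) = (18, 25)
  bit 3 = 1: acc = (18, 25) + (28, 6) = (12, 8)

12P = (12, 8)


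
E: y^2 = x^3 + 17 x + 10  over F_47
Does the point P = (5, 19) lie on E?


Check whether y^2 = x^3 + 17 x + 10 (mod 47) for (x, y) = (5, 19).
LHS: y^2 = 19^2 mod 47 = 32
RHS: x^3 + 17 x + 10 = 5^3 + 17*5 + 10 mod 47 = 32
LHS = RHS

Yes, on the curve


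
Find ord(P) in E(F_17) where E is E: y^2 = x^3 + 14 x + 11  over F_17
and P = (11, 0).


Compute successive multiples of P until we hit O:
  1P = (11, 0)
  2P = O

ord(P) = 2


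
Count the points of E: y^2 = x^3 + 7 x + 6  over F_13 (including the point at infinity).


For each x in F_13, count y with y^2 = x^3 + 7 x + 6 mod 13:
  x = 1: RHS = 1, y in [1, 12]  -> 2 point(s)
  x = 5: RHS = 10, y in [6, 7]  -> 2 point(s)
  x = 6: RHS = 4, y in [2, 11]  -> 2 point(s)
  x = 10: RHS = 10, y in [6, 7]  -> 2 point(s)
  x = 11: RHS = 10, y in [6, 7]  -> 2 point(s)
Affine points: 10. Add the point at infinity: total = 11.

#E(F_13) = 11


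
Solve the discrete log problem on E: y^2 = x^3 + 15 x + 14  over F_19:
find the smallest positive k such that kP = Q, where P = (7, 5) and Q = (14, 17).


Enumerate multiples of P until we hit Q = (14, 17):
  1P = (7, 5)
  2P = (6, 15)
  3P = (11, 16)
  4P = (5, 10)
  5P = (18, 13)
  6P = (14, 2)
  7P = (4, 10)
  8P = (15, 2)
  9P = (1, 7)
  10P = (9, 2)
  11P = (10, 9)
  12P = (8, 0)
  13P = (10, 10)
  14P = (9, 17)
  15P = (1, 12)
  16P = (15, 17)
  17P = (4, 9)
  18P = (14, 17)
Match found at i = 18.

k = 18


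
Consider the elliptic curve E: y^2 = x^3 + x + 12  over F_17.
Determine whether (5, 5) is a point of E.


Check whether y^2 = x^3 + 1 x + 12 (mod 17) for (x, y) = (5, 5).
LHS: y^2 = 5^2 mod 17 = 8
RHS: x^3 + 1 x + 12 = 5^3 + 1*5 + 12 mod 17 = 6
LHS != RHS

No, not on the curve


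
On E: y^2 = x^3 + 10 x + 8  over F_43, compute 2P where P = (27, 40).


Doubling: s = (3 x1^2 + a) / (2 y1)
s = (3*27^2 + 10) / (2*40) mod 43 = 28
x3 = s^2 - 2 x1 mod 43 = 28^2 - 2*27 = 42
y3 = s (x1 - x3) - y1 mod 43 = 28 * (27 - 42) - 40 = 13

2P = (42, 13)


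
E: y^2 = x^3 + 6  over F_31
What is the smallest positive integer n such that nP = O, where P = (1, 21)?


Compute successive multiples of P until we hit O:
  1P = (1, 21)
  2P = (26, 6)
  3P = (18, 14)
  4P = (20, 16)
  5P = (19, 18)
  6P = (5, 21)
  7P = (25, 10)
  8P = (10, 18)
  ... (continuing to 43P)
  43P = O

ord(P) = 43


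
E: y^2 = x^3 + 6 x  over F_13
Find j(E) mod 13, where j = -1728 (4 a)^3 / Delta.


Delta = -16(4 a^3 + 27 b^2) mod 13 = 8
-1728 * (4 a)^3 = -1728 * (4*6)^3 mod 13 = 5
j = 5 * 8^(-1) mod 13 = 12

j = 12 (mod 13)


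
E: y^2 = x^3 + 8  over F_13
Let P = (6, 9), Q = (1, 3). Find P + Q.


P != Q, so use the chord formula.
s = (y2 - y1) / (x2 - x1) = (7) / (8) mod 13 = 9
x3 = s^2 - x1 - x2 mod 13 = 9^2 - 6 - 1 = 9
y3 = s (x1 - x3) - y1 mod 13 = 9 * (6 - 9) - 9 = 3

P + Q = (9, 3)


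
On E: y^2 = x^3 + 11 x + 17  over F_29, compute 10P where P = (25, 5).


k = 10 = 1010_2 (binary, LSB first: 0101)
Double-and-add from P = (25, 5):
  bit 0 = 0: acc unchanged = O
  bit 1 = 1: acc = O + (17, 19) = (17, 19)
  bit 2 = 0: acc unchanged = (17, 19)
  bit 3 = 1: acc = (17, 19) + (6, 26) = (10, 24)

10P = (10, 24)


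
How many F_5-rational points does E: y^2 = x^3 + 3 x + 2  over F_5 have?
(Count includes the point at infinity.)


For each x in F_5, count y with y^2 = x^3 + 3 x + 2 mod 5:
  x = 1: RHS = 1, y in [1, 4]  -> 2 point(s)
  x = 2: RHS = 1, y in [1, 4]  -> 2 point(s)
Affine points: 4. Add the point at infinity: total = 5.

#E(F_5) = 5


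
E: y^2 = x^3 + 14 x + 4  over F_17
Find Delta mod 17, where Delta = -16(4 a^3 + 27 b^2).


4 a^3 + 27 b^2 = 4*14^3 + 27*4^2 = 10976 + 432 = 11408
Delta = -16 * (11408) = -182528
Delta mod 17 = 1

Delta = 1 (mod 17)


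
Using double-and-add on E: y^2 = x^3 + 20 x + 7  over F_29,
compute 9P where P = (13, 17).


k = 9 = 1001_2 (binary, LSB first: 1001)
Double-and-add from P = (13, 17):
  bit 0 = 1: acc = O + (13, 17) = (13, 17)
  bit 1 = 0: acc unchanged = (13, 17)
  bit 2 = 0: acc unchanged = (13, 17)
  bit 3 = 1: acc = (13, 17) + (18, 15) = (26, 23)

9P = (26, 23)


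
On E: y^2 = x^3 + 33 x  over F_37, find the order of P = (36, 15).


Compute successive multiples of P until we hit O:
  1P = (36, 15)
  2P = (36, 22)
  3P = O

ord(P) = 3


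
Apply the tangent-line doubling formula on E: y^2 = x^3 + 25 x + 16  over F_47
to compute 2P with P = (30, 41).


Doubling: s = (3 x1^2 + a) / (2 y1)
s = (3*30^2 + 25) / (2*41) mod 47 = 4
x3 = s^2 - 2 x1 mod 47 = 4^2 - 2*30 = 3
y3 = s (x1 - x3) - y1 mod 47 = 4 * (30 - 3) - 41 = 20

2P = (3, 20)


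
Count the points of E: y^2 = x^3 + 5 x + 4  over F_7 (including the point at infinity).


For each x in F_7, count y with y^2 = x^3 + 5 x + 4 mod 7:
  x = 0: RHS = 4, y in [2, 5]  -> 2 point(s)
  x = 2: RHS = 1, y in [1, 6]  -> 2 point(s)
  x = 3: RHS = 4, y in [2, 5]  -> 2 point(s)
  x = 4: RHS = 4, y in [2, 5]  -> 2 point(s)
  x = 5: RHS = 0, y in [0]  -> 1 point(s)
Affine points: 9. Add the point at infinity: total = 10.

#E(F_7) = 10


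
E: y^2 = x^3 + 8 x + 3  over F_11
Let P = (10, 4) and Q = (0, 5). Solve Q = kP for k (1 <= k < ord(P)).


Enumerate multiples of P until we hit Q = (0, 5):
  1P = (10, 4)
  2P = (2, 7)
  3P = (0, 6)
  4P = (5, 6)
  5P = (1, 10)
  6P = (9, 10)
  7P = (6, 5)
  8P = (4, 0)
  9P = (6, 6)
  10P = (9, 1)
  11P = (1, 1)
  12P = (5, 5)
  13P = (0, 5)
Match found at i = 13.

k = 13


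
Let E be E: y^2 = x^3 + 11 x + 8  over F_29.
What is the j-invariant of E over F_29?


Delta = -16(4 a^3 + 27 b^2) mod 29 = 7
-1728 * (4 a)^3 = -1728 * (4*11)^3 mod 29 = 16
j = 16 * 7^(-1) mod 29 = 23

j = 23 (mod 29)


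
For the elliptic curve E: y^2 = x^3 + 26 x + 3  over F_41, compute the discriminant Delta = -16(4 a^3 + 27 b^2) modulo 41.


4 a^3 + 27 b^2 = 4*26^3 + 27*3^2 = 70304 + 243 = 70547
Delta = -16 * (70547) = -1128752
Delta mod 41 = 19

Delta = 19 (mod 41)


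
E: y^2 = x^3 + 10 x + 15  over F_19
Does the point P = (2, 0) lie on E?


Check whether y^2 = x^3 + 10 x + 15 (mod 19) for (x, y) = (2, 0).
LHS: y^2 = 0^2 mod 19 = 0
RHS: x^3 + 10 x + 15 = 2^3 + 10*2 + 15 mod 19 = 5
LHS != RHS

No, not on the curve


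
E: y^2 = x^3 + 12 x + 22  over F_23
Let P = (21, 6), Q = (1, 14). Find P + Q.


P != Q, so use the chord formula.
s = (y2 - y1) / (x2 - x1) = (8) / (3) mod 23 = 18
x3 = s^2 - x1 - x2 mod 23 = 18^2 - 21 - 1 = 3
y3 = s (x1 - x3) - y1 mod 23 = 18 * (21 - 3) - 6 = 19

P + Q = (3, 19)


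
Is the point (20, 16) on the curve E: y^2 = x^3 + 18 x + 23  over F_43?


Check whether y^2 = x^3 + 18 x + 23 (mod 43) for (x, y) = (20, 16).
LHS: y^2 = 16^2 mod 43 = 41
RHS: x^3 + 18 x + 23 = 20^3 + 18*20 + 23 mod 43 = 41
LHS = RHS

Yes, on the curve


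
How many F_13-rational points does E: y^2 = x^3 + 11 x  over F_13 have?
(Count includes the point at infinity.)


For each x in F_13, count y with y^2 = x^3 + 11 x + 0 mod 13:
  x = 0: RHS = 0, y in [0]  -> 1 point(s)
  x = 1: RHS = 12, y in [5, 8]  -> 2 point(s)
  x = 2: RHS = 4, y in [2, 11]  -> 2 point(s)
  x = 4: RHS = 4, y in [2, 11]  -> 2 point(s)
  x = 6: RHS = 9, y in [3, 10]  -> 2 point(s)
  x = 7: RHS = 4, y in [2, 11]  -> 2 point(s)
  x = 9: RHS = 9, y in [3, 10]  -> 2 point(s)
  x = 11: RHS = 9, y in [3, 10]  -> 2 point(s)
  x = 12: RHS = 1, y in [1, 12]  -> 2 point(s)
Affine points: 17. Add the point at infinity: total = 18.

#E(F_13) = 18


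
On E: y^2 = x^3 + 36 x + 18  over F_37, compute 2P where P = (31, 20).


Doubling: s = (3 x1^2 + a) / (2 y1)
s = (3*31^2 + 36) / (2*20) mod 37 = 11
x3 = s^2 - 2 x1 mod 37 = 11^2 - 2*31 = 22
y3 = s (x1 - x3) - y1 mod 37 = 11 * (31 - 22) - 20 = 5

2P = (22, 5)


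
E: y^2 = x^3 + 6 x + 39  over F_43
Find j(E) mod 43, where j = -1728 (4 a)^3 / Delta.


Delta = -16(4 a^3 + 27 b^2) mod 43 = 33
-1728 * (4 a)^3 = -1728 * (4*6)^3 mod 43 = 4
j = 4 * 33^(-1) mod 43 = 34

j = 34 (mod 43)


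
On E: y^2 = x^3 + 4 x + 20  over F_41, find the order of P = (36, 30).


Compute successive multiples of P until we hit O:
  1P = (36, 30)
  2P = (14, 14)
  3P = (0, 26)
  4P = (4, 10)
  5P = (11, 1)
  6P = (33, 3)
  7P = (12, 22)
  8P = (25, 1)
  ... (continuing to 48P)
  48P = O

ord(P) = 48


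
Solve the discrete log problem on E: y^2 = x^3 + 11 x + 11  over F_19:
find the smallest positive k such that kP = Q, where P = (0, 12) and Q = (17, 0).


Enumerate multiples of P until we hit Q = (17, 0):
  1P = (0, 12)
  2P = (17, 0)
Match found at i = 2.

k = 2


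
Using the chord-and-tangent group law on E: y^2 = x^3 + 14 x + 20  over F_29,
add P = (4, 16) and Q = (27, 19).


P != Q, so use the chord formula.
s = (y2 - y1) / (x2 - x1) = (3) / (23) mod 29 = 14
x3 = s^2 - x1 - x2 mod 29 = 14^2 - 4 - 27 = 20
y3 = s (x1 - x3) - y1 mod 29 = 14 * (4 - 20) - 16 = 21

P + Q = (20, 21)


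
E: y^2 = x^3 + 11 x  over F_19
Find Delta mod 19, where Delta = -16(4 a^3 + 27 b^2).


4 a^3 + 27 b^2 = 4*11^3 + 27*0^2 = 5324 + 0 = 5324
Delta = -16 * (5324) = -85184
Delta mod 19 = 12

Delta = 12 (mod 19)


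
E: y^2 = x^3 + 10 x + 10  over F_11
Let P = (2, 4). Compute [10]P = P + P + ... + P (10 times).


k = 10 = 1010_2 (binary, LSB first: 0101)
Double-and-add from P = (2, 4):
  bit 0 = 0: acc unchanged = O
  bit 1 = 1: acc = O + (7, 7) = (7, 7)
  bit 2 = 0: acc unchanged = (7, 7)
  bit 3 = 1: acc = (7, 7) + (4, 9) = (9, 9)

10P = (9, 9)


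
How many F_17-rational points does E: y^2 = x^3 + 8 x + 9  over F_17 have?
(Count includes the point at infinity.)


For each x in F_17, count y with y^2 = x^3 + 8 x + 9 mod 17:
  x = 0: RHS = 9, y in [3, 14]  -> 2 point(s)
  x = 1: RHS = 1, y in [1, 16]  -> 2 point(s)
  x = 2: RHS = 16, y in [4, 13]  -> 2 point(s)
  x = 3: RHS = 9, y in [3, 14]  -> 2 point(s)
  x = 5: RHS = 4, y in [2, 15]  -> 2 point(s)
  x = 6: RHS = 1, y in [1, 16]  -> 2 point(s)
  x = 7: RHS = 0, y in [0]  -> 1 point(s)
  x = 10: RHS = 1, y in [1, 16]  -> 2 point(s)
  x = 11: RHS = 0, y in [0]  -> 1 point(s)
  x = 13: RHS = 15, y in [7, 10]  -> 2 point(s)
  x = 14: RHS = 9, y in [3, 14]  -> 2 point(s)
  x = 15: RHS = 2, y in [6, 11]  -> 2 point(s)
  x = 16: RHS = 0, y in [0]  -> 1 point(s)
Affine points: 23. Add the point at infinity: total = 24.

#E(F_17) = 24


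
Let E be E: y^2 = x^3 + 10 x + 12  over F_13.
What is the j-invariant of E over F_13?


Delta = -16(4 a^3 + 27 b^2) mod 13 = 9
-1728 * (4 a)^3 = -1728 * (4*10)^3 mod 13 = 1
j = 1 * 9^(-1) mod 13 = 3

j = 3 (mod 13)


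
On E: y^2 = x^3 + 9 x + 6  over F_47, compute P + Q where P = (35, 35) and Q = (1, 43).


P != Q, so use the chord formula.
s = (y2 - y1) / (x2 - x1) = (8) / (13) mod 47 = 44
x3 = s^2 - x1 - x2 mod 47 = 44^2 - 35 - 1 = 20
y3 = s (x1 - x3) - y1 mod 47 = 44 * (35 - 20) - 35 = 14

P + Q = (20, 14)


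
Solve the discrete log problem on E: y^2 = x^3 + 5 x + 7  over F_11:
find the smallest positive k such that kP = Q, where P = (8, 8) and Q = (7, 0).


Enumerate multiples of P until we hit Q = (7, 0):
  1P = (8, 8)
  2P = (10, 10)
  3P = (5, 6)
  4P = (7, 0)
Match found at i = 4.

k = 4


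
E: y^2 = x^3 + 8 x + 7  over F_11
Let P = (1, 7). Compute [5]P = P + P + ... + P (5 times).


k = 5 = 101_2 (binary, LSB first: 101)
Double-and-add from P = (1, 7):
  bit 0 = 1: acc = O + (1, 7) = (1, 7)
  bit 1 = 0: acc unchanged = (1, 7)
  bit 2 = 1: acc = (1, 7) + (2, 8) = (9, 7)

5P = (9, 7)


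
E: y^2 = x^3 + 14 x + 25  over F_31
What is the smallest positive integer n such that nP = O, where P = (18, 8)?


Compute successive multiples of P until we hit O:
  1P = (18, 8)
  2P = (15, 18)
  3P = (16, 6)
  4P = (29, 12)
  5P = (20, 11)
  6P = (3, 30)
  7P = (24, 7)
  8P = (14, 12)
  ... (continuing to 39P)
  39P = O

ord(P) = 39


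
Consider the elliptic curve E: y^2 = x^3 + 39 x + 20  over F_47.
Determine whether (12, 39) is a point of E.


Check whether y^2 = x^3 + 39 x + 20 (mod 47) for (x, y) = (12, 39).
LHS: y^2 = 39^2 mod 47 = 17
RHS: x^3 + 39 x + 20 = 12^3 + 39*12 + 20 mod 47 = 7
LHS != RHS

No, not on the curve


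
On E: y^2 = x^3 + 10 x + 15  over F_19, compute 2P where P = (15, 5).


Doubling: s = (3 x1^2 + a) / (2 y1)
s = (3*15^2 + 10) / (2*5) mod 19 = 2
x3 = s^2 - 2 x1 mod 19 = 2^2 - 2*15 = 12
y3 = s (x1 - x3) - y1 mod 19 = 2 * (15 - 12) - 5 = 1

2P = (12, 1)


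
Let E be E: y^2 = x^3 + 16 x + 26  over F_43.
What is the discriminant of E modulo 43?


4 a^3 + 27 b^2 = 4*16^3 + 27*26^2 = 16384 + 18252 = 34636
Delta = -16 * (34636) = -554176
Delta mod 43 = 8

Delta = 8 (mod 43)


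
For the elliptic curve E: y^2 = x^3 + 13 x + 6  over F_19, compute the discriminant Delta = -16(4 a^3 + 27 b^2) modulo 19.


4 a^3 + 27 b^2 = 4*13^3 + 27*6^2 = 8788 + 972 = 9760
Delta = -16 * (9760) = -156160
Delta mod 19 = 1

Delta = 1 (mod 19)


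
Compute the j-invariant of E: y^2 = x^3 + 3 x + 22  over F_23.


Delta = -16(4 a^3 + 27 b^2) mod 23 = 2
-1728 * (4 a)^3 = -1728 * (4*3)^3 mod 23 = 14
j = 14 * 2^(-1) mod 23 = 7

j = 7 (mod 23)


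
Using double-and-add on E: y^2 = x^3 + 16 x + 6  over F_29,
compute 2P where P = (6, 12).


k = 2 = 10_2 (binary, LSB first: 01)
Double-and-add from P = (6, 12):
  bit 0 = 0: acc unchanged = O
  bit 1 = 1: acc = O + (1, 9) = (1, 9)

2P = (1, 9)


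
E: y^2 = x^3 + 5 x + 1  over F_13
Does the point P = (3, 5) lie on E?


Check whether y^2 = x^3 + 5 x + 1 (mod 13) for (x, y) = (3, 5).
LHS: y^2 = 5^2 mod 13 = 12
RHS: x^3 + 5 x + 1 = 3^3 + 5*3 + 1 mod 13 = 4
LHS != RHS

No, not on the curve


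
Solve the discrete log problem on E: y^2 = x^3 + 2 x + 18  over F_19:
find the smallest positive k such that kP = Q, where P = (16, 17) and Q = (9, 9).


Enumerate multiples of P until we hit Q = (9, 9):
  1P = (16, 17)
  2P = (17, 14)
  3P = (14, 15)
  4P = (9, 9)
Match found at i = 4.

k = 4


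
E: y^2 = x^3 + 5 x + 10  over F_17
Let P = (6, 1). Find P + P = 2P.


Doubling: s = (3 x1^2 + a) / (2 y1)
s = (3*6^2 + 5) / (2*1) mod 17 = 14
x3 = s^2 - 2 x1 mod 17 = 14^2 - 2*6 = 14
y3 = s (x1 - x3) - y1 mod 17 = 14 * (6 - 14) - 1 = 6

2P = (14, 6)


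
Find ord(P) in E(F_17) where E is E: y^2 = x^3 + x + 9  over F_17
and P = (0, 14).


Compute successive multiples of P until we hit O:
  1P = (0, 14)
  2P = (9, 13)
  3P = (12, 10)
  4P = (7, 11)
  5P = (14, 9)
  6P = (2, 11)
  7P = (13, 14)
  8P = (4, 3)
  ... (continuing to 25P)
  25P = O

ord(P) = 25


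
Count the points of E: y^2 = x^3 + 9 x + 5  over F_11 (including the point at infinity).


For each x in F_11, count y with y^2 = x^3 + 9 x + 5 mod 11:
  x = 0: RHS = 5, y in [4, 7]  -> 2 point(s)
  x = 1: RHS = 4, y in [2, 9]  -> 2 point(s)
  x = 2: RHS = 9, y in [3, 8]  -> 2 point(s)
  x = 3: RHS = 4, y in [2, 9]  -> 2 point(s)
  x = 6: RHS = 0, y in [0]  -> 1 point(s)
  x = 7: RHS = 4, y in [2, 9]  -> 2 point(s)
  x = 9: RHS = 1, y in [1, 10]  -> 2 point(s)
Affine points: 13. Add the point at infinity: total = 14.

#E(F_11) = 14


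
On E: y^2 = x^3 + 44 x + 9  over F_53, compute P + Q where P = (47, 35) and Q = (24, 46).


P != Q, so use the chord formula.
s = (y2 - y1) / (x2 - x1) = (11) / (30) mod 53 = 41
x3 = s^2 - x1 - x2 mod 53 = 41^2 - 47 - 24 = 20
y3 = s (x1 - x3) - y1 mod 53 = 41 * (47 - 20) - 35 = 12

P + Q = (20, 12)


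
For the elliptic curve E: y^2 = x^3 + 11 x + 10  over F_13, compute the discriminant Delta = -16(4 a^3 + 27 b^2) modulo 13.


4 a^3 + 27 b^2 = 4*11^3 + 27*10^2 = 5324 + 2700 = 8024
Delta = -16 * (8024) = -128384
Delta mod 13 = 4

Delta = 4 (mod 13)


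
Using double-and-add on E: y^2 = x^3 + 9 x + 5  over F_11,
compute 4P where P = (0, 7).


k = 4 = 100_2 (binary, LSB first: 001)
Double-and-add from P = (0, 7):
  bit 0 = 0: acc unchanged = O
  bit 1 = 0: acc unchanged = O
  bit 2 = 1: acc = O + (7, 2) = (7, 2)

4P = (7, 2)


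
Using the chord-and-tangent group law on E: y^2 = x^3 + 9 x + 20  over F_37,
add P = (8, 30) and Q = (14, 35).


P != Q, so use the chord formula.
s = (y2 - y1) / (x2 - x1) = (5) / (6) mod 37 = 7
x3 = s^2 - x1 - x2 mod 37 = 7^2 - 8 - 14 = 27
y3 = s (x1 - x3) - y1 mod 37 = 7 * (8 - 27) - 30 = 22

P + Q = (27, 22)


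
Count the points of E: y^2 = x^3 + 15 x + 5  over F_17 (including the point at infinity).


For each x in F_17, count y with y^2 = x^3 + 15 x + 5 mod 17:
  x = 1: RHS = 4, y in [2, 15]  -> 2 point(s)
  x = 2: RHS = 9, y in [3, 14]  -> 2 point(s)
  x = 3: RHS = 9, y in [3, 14]  -> 2 point(s)
  x = 5: RHS = 1, y in [1, 16]  -> 2 point(s)
  x = 8: RHS = 8, y in [5, 12]  -> 2 point(s)
  x = 9: RHS = 2, y in [6, 11]  -> 2 point(s)
  x = 10: RHS = 16, y in [4, 13]  -> 2 point(s)
  x = 12: RHS = 9, y in [3, 14]  -> 2 point(s)
  x = 13: RHS = 0, y in [0]  -> 1 point(s)
  x = 14: RHS = 1, y in [1, 16]  -> 2 point(s)
  x = 15: RHS = 1, y in [1, 16]  -> 2 point(s)
Affine points: 21. Add the point at infinity: total = 22.

#E(F_17) = 22


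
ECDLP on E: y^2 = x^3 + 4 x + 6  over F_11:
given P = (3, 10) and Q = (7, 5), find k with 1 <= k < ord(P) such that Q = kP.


Enumerate multiples of P until we hit Q = (7, 5):
  1P = (3, 10)
  2P = (6, 9)
  3P = (7, 6)
  4P = (2, 0)
  5P = (7, 5)
Match found at i = 5.

k = 5


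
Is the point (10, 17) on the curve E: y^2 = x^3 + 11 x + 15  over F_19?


Check whether y^2 = x^3 + 11 x + 15 (mod 19) for (x, y) = (10, 17).
LHS: y^2 = 17^2 mod 19 = 4
RHS: x^3 + 11 x + 15 = 10^3 + 11*10 + 15 mod 19 = 4
LHS = RHS

Yes, on the curve


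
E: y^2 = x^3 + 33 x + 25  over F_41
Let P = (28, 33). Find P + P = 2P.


Doubling: s = (3 x1^2 + a) / (2 y1)
s = (3*28^2 + 33) / (2*33) mod 41 = 38
x3 = s^2 - 2 x1 mod 41 = 38^2 - 2*28 = 35
y3 = s (x1 - x3) - y1 mod 41 = 38 * (28 - 35) - 33 = 29

2P = (35, 29)


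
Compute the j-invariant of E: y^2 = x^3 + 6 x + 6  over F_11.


Delta = -16(4 a^3 + 27 b^2) mod 11 = 5
-1728 * (4 a)^3 = -1728 * (4*6)^3 mod 11 = 3
j = 3 * 5^(-1) mod 11 = 5

j = 5 (mod 11)


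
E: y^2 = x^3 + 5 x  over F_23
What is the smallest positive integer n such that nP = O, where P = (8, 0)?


Compute successive multiples of P until we hit O:
  1P = (8, 0)
  2P = O

ord(P) = 2


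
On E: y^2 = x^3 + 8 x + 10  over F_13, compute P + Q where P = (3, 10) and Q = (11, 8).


P != Q, so use the chord formula.
s = (y2 - y1) / (x2 - x1) = (11) / (8) mod 13 = 3
x3 = s^2 - x1 - x2 mod 13 = 3^2 - 3 - 11 = 8
y3 = s (x1 - x3) - y1 mod 13 = 3 * (3 - 8) - 10 = 1

P + Q = (8, 1)


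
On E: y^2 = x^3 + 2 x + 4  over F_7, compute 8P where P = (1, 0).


k = 8 = 1000_2 (binary, LSB first: 0001)
Double-and-add from P = (1, 0):
  bit 0 = 0: acc unchanged = O
  bit 1 = 0: acc unchanged = O
  bit 2 = 0: acc unchanged = O
  bit 3 = 1: acc = O + O = O

8P = O


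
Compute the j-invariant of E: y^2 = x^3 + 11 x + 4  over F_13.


Delta = -16(4 a^3 + 27 b^2) mod 13 = 9
-1728 * (4 a)^3 = -1728 * (4*11)^3 mod 13 = 8
j = 8 * 9^(-1) mod 13 = 11

j = 11 (mod 13)


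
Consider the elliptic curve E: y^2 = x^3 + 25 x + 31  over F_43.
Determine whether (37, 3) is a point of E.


Check whether y^2 = x^3 + 25 x + 31 (mod 43) for (x, y) = (37, 3).
LHS: y^2 = 3^2 mod 43 = 9
RHS: x^3 + 25 x + 31 = 37^3 + 25*37 + 31 mod 43 = 9
LHS = RHS

Yes, on the curve


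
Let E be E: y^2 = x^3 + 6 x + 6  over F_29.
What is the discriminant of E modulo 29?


4 a^3 + 27 b^2 = 4*6^3 + 27*6^2 = 864 + 972 = 1836
Delta = -16 * (1836) = -29376
Delta mod 29 = 1

Delta = 1 (mod 29)


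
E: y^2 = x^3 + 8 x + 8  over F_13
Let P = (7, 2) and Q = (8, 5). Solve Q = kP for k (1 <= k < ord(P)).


Enumerate multiples of P until we hit Q = (8, 5):
  1P = (7, 2)
  2P = (8, 8)
  3P = (8, 5)
Match found at i = 3.

k = 3


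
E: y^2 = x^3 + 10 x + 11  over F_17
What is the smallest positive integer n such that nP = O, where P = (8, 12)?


Compute successive multiples of P until we hit O:
  1P = (8, 12)
  2P = (16, 0)
  3P = (8, 5)
  4P = O

ord(P) = 4


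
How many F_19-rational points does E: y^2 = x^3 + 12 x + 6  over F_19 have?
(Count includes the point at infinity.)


For each x in F_19, count y with y^2 = x^3 + 12 x + 6 mod 19:
  x = 0: RHS = 6, y in [5, 14]  -> 2 point(s)
  x = 1: RHS = 0, y in [0]  -> 1 point(s)
  x = 2: RHS = 0, y in [0]  -> 1 point(s)
  x = 4: RHS = 4, y in [2, 17]  -> 2 point(s)
  x = 5: RHS = 1, y in [1, 18]  -> 2 point(s)
  x = 6: RHS = 9, y in [3, 16]  -> 2 point(s)
  x = 8: RHS = 6, y in [5, 14]  -> 2 point(s)
  x = 9: RHS = 7, y in [8, 11]  -> 2 point(s)
  x = 10: RHS = 5, y in [9, 10]  -> 2 point(s)
  x = 11: RHS = 6, y in [5, 14]  -> 2 point(s)
  x = 12: RHS = 16, y in [4, 15]  -> 2 point(s)
  x = 14: RHS = 11, y in [7, 12]  -> 2 point(s)
  x = 16: RHS = 0, y in [0]  -> 1 point(s)
Affine points: 23. Add the point at infinity: total = 24.

#E(F_19) = 24


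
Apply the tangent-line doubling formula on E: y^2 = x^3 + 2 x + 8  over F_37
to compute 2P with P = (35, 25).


Doubling: s = (3 x1^2 + a) / (2 y1)
s = (3*35^2 + 2) / (2*25) mod 37 = 21
x3 = s^2 - 2 x1 mod 37 = 21^2 - 2*35 = 1
y3 = s (x1 - x3) - y1 mod 37 = 21 * (35 - 1) - 25 = 23

2P = (1, 23)


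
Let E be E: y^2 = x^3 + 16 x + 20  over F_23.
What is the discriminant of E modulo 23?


4 a^3 + 27 b^2 = 4*16^3 + 27*20^2 = 16384 + 10800 = 27184
Delta = -16 * (27184) = -434944
Delta mod 23 = 9

Delta = 9 (mod 23)


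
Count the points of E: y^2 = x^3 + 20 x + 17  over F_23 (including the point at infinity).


For each x in F_23, count y with y^2 = x^3 + 20 x + 17 mod 23:
  x = 3: RHS = 12, y in [9, 14]  -> 2 point(s)
  x = 4: RHS = 0, y in [0]  -> 1 point(s)
  x = 5: RHS = 12, y in [9, 14]  -> 2 point(s)
  x = 6: RHS = 8, y in [10, 13]  -> 2 point(s)
  x = 9: RHS = 6, y in [11, 12]  -> 2 point(s)
  x = 11: RHS = 4, y in [2, 21]  -> 2 point(s)
  x = 13: RHS = 13, y in [6, 17]  -> 2 point(s)
  x = 15: RHS = 12, y in [9, 14]  -> 2 point(s)
  x = 17: RHS = 3, y in [7, 16]  -> 2 point(s)
Affine points: 17. Add the point at infinity: total = 18.

#E(F_23) = 18


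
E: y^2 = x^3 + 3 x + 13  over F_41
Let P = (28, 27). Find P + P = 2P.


Doubling: s = (3 x1^2 + a) / (2 y1)
s = (3*28^2 + 3) / (2*27) mod 41 = 14
x3 = s^2 - 2 x1 mod 41 = 14^2 - 2*28 = 17
y3 = s (x1 - x3) - y1 mod 41 = 14 * (28 - 17) - 27 = 4

2P = (17, 4)


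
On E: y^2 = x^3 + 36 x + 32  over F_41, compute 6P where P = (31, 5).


k = 6 = 110_2 (binary, LSB first: 011)
Double-and-add from P = (31, 5):
  bit 0 = 0: acc unchanged = O
  bit 1 = 1: acc = O + (19, 21) = (19, 21)
  bit 2 = 1: acc = (19, 21) + (24, 1) = (14, 0)

6P = (14, 0)


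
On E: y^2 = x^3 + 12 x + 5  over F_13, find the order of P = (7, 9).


Compute successive multiples of P until we hit O:
  1P = (7, 9)
  2P = (3, 9)
  3P = (3, 4)
  4P = (7, 4)
  5P = O

ord(P) = 5


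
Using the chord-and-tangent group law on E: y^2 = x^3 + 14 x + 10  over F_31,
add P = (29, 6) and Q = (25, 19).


P != Q, so use the chord formula.
s = (y2 - y1) / (x2 - x1) = (13) / (27) mod 31 = 20
x3 = s^2 - x1 - x2 mod 31 = 20^2 - 29 - 25 = 5
y3 = s (x1 - x3) - y1 mod 31 = 20 * (29 - 5) - 6 = 9

P + Q = (5, 9)
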